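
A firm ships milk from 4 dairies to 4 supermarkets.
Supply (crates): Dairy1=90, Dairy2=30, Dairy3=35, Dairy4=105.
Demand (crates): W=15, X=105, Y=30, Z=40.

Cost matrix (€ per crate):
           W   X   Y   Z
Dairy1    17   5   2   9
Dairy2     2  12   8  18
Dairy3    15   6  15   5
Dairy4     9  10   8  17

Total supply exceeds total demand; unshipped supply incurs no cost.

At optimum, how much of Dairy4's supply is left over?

55

Minimum-cost shipments:
  Dairy1 to X: 55 × €5 = €275
  Dairy1 to Y: 30 × €2 = €60
  Dairy1 to Z: 5 × €9 = €45
  Dairy2 to W: 15 × €2 = €30
  Dairy3 to Z: 35 × €5 = €175
  Dairy4 to X: 50 × €10 = €500
Total cost = €1085.
Dairy4 ships 50 of its 105, leaving 55.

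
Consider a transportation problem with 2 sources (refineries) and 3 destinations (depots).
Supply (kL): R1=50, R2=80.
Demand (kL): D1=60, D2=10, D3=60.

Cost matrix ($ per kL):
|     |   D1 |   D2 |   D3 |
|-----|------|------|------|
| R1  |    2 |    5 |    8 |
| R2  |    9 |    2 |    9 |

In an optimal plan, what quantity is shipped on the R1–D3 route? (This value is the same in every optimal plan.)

0

Solving gives:
  R1 to D1: 50 × $2 = $100
  R2 to D1: 10 × $9 = $90
  R2 to D2: 10 × $2 = $20
  R2 to D3: 60 × $9 = $540
Total cost = $750.
The route R1→D3 is not used.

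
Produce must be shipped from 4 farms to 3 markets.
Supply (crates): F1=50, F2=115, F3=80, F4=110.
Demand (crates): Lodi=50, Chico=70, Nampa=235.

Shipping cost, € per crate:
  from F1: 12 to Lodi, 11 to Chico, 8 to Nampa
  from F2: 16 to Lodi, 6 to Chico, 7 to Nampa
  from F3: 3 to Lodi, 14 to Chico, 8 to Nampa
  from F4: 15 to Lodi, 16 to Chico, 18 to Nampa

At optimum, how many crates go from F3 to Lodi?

Optimal shipments:
  F1->Nampa: 50 × €8 = €400
  F2->Nampa: 115 × €7 = €805
  F3->Lodi: 50 × €3 = €150
  F3->Nampa: 30 × €8 = €240
  F4->Chico: 70 × €16 = €1120
  F4->Nampa: 40 × €18 = €720
Total cost = €3435.
So F3→Lodi carries 50 crates.

50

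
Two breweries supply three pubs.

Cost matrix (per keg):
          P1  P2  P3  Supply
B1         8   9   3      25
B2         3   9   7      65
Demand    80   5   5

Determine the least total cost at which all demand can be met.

An optimal shipping plan:
  B1→P1: 15 × 8 = 120
  B1→P2: 5 × 9 = 45
  B1→P3: 5 × 3 = 15
  B2→P1: 65 × 3 = 195
Total = 120 + 45 + 15 + 195 = 375.
(Supply check: B1 ships 25; B2 ships 65.)

375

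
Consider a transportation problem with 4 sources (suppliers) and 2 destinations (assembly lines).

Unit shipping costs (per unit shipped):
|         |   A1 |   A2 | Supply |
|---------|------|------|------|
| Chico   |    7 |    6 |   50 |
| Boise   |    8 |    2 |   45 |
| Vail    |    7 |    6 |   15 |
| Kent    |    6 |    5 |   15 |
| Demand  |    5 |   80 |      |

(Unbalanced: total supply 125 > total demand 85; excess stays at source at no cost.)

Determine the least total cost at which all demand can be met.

A cheapest plan:
  Chico to A2: 20 × 6 = 120
  Boise to A2: 45 × 2 = 90
  Vail to A1: 5 × 7 = 35
  Kent to A2: 15 × 5 = 75
Total = 120 + 90 + 35 + 75 = 320.

320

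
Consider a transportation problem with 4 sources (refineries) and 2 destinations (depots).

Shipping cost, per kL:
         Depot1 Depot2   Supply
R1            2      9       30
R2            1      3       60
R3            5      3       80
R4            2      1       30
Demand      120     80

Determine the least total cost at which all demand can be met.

An optimal shipping plan:
  R1–Depot1: 30 × 2 = 60
  R2–Depot1: 60 × 1 = 60
  R3–Depot2: 80 × 3 = 240
  R4–Depot1: 30 × 2 = 60
Total = 60 + 60 + 240 + 60 = 420.
(Supply check: R1 ships 30; R2 ships 60; R3 ships 80; R4 ships 30.)

420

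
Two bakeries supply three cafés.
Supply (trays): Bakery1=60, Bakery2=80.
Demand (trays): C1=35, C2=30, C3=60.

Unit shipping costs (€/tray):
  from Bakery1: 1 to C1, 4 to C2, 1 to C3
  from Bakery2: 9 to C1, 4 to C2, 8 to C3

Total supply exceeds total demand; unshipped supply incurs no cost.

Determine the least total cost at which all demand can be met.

An optimal shipping plan:
  Bakery1 to C1: 35 trays
  Bakery1 to C3: 25 trays
  Bakery2 to C2: 30 trays
  Bakery2 to C3: 35 trays
Total cost = €460.
(Supply check: Bakery1 ships 60; Bakery2 ships 65.)

460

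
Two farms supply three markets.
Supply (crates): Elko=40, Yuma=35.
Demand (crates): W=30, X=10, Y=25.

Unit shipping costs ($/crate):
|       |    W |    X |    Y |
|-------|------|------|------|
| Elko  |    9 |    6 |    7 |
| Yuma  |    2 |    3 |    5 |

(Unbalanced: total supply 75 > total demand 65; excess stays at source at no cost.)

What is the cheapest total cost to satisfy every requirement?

An optimal shipping plan:
  Elko to X: 5 × $6 = $30
  Elko to Y: 25 × $7 = $175
  Yuma to W: 30 × $2 = $60
  Yuma to X: 5 × $3 = $15
Total = 30 + 175 + 60 + 15 = $280.
(Supply check: Elko ships 30; Yuma ships 35.)

280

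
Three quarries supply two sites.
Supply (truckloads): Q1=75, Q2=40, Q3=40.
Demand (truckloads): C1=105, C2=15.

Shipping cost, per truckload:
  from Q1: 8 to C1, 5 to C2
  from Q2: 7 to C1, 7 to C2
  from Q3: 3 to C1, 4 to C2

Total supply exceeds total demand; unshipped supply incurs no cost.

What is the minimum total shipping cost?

675

An optimal shipping plan:
  Q1–C1: 25 truckloads
  Q1–C2: 15 truckloads
  Q2–C1: 40 truckloads
  Q3–C1: 40 truckloads
Total cost = 675.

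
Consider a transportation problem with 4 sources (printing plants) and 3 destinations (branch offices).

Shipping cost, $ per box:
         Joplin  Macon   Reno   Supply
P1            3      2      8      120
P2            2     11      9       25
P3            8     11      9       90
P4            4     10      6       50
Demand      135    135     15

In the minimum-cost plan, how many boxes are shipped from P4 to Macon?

0

The minimum-cost plan:
  P1->Macon: 120 × $2 = $240
  P2->Joplin: 25 × $2 = $50
  P3->Joplin: 60 × $8 = $480
  P3->Macon: 15 × $11 = $165
  P3->Reno: 15 × $9 = $135
  P4->Joplin: 50 × $4 = $200
Total cost = $1270.
The route P4→Macon is not used.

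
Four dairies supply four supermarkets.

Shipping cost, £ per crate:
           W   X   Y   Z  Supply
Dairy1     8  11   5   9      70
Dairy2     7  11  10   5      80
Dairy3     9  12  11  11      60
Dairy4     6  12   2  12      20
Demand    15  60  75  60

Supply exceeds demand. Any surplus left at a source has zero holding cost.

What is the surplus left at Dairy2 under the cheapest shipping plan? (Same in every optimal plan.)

Minimum-cost shipments:
  Dairy1→X: 15 × £11 = £165
  Dairy1→Y: 55 × £5 = £275
  Dairy2→W: 15 × £7 = £105
  Dairy2→X: 5 × £11 = £55
  Dairy2→Z: 60 × £5 = £300
  Dairy3→X: 40 × £12 = £480
  Dairy4→Y: 20 × £2 = £40
Total cost = £1420.
Dairy2 ships 80 of its 80, leaving 0.

0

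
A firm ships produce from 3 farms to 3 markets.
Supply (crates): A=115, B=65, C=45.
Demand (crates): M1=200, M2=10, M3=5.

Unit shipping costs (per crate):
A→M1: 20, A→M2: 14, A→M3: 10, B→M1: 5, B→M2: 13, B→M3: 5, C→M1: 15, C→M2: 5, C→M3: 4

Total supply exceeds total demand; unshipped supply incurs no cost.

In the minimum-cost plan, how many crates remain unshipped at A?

10

An optimal plan:
  A–M1: 105 × 20 = 2100
  B–M1: 65 × 5 = 325
  C–M1: 30 × 15 = 450
  C–M2: 10 × 5 = 50
  C–M3: 5 × 4 = 20
Total cost = 2945.
A ships 105 of its 115, leaving 10.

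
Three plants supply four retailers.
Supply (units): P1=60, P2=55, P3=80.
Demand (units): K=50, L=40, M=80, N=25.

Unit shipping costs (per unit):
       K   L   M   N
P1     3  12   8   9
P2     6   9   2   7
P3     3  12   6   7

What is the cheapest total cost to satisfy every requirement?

A cheapest plan:
  P1–K: 20 × 3 = 60
  P1–L: 40 × 12 = 480
  P2–M: 55 × 2 = 110
  P3–K: 30 × 3 = 90
  P3–M: 25 × 6 = 150
  P3–N: 25 × 7 = 175
Total = 60 + 480 + 110 + 90 + 150 + 175 = 1065.

1065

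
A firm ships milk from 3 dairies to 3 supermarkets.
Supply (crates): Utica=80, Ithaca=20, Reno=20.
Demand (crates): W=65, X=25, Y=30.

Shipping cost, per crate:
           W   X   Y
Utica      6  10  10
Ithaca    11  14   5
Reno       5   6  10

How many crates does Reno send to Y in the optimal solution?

The minimum-cost plan:
  Utica–W: 65 crates
  Utica–X: 5 crates
  Utica–Y: 10 crates
  Ithaca–Y: 20 crates
  Reno–X: 20 crates
Total cost = 760.
The route Reno→Y is not used.

0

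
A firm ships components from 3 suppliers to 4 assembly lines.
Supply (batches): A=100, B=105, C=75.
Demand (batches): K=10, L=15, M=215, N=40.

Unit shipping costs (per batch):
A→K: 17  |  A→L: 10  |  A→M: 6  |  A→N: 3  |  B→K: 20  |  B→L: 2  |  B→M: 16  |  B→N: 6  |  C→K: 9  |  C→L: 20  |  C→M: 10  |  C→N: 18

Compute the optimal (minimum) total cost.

2410

Optimal allocation:
  A→M: 100 × 6 = 600
  B→L: 15 × 2 = 30
  B→M: 50 × 16 = 800
  B→N: 40 × 6 = 240
  C→K: 10 × 9 = 90
  C→M: 65 × 10 = 650
Total = 600 + 30 + 800 + 240 + 90 + 650 = 2410.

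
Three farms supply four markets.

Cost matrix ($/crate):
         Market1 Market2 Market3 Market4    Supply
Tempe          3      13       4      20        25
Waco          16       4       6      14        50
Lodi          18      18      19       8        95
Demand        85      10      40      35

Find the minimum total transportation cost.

Optimal allocation:
  Tempe->Market1: 25 × $3 = $75
  Waco->Market2: 10 × $4 = $40
  Waco->Market3: 40 × $6 = $240
  Lodi->Market1: 60 × $18 = $1080
  Lodi->Market4: 35 × $8 = $280
Total = 75 + 40 + 240 + 1080 + 280 = $1715.
(Supply check: Tempe ships 25; Waco ships 50; Lodi ships 95.)

1715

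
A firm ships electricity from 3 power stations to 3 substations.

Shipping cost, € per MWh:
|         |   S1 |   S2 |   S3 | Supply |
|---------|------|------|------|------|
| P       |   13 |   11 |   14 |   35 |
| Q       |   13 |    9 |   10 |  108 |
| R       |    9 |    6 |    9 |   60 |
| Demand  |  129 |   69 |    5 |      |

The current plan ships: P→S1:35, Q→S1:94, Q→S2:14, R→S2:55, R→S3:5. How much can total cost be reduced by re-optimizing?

Current plan cost = 35·13 + 94·13 + 14·9 + 55·6 + 5·9 = €2178.
Optimal plan:
  P->S1: 35 MWh
  Q->S1: 34 MWh
  Q->S2: 69 MWh
  Q->S3: 5 MWh
  R->S1: 60 MWh
Optimal cost = €2108.
Saving = 2178 − 2108 = €70.

70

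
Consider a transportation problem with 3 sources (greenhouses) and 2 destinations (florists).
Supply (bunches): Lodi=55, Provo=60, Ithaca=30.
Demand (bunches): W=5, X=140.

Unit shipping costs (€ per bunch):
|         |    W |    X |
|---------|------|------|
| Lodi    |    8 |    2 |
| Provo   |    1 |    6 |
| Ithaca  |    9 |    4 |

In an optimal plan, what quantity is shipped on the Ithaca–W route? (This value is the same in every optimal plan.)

The minimum-cost plan:
  Lodi->X: 55 × €2 = €110
  Provo->W: 5 × €1 = €5
  Provo->X: 55 × €6 = €330
  Ithaca->X: 30 × €4 = €120
Total cost = €565.
The route Ithaca→W is not used.

0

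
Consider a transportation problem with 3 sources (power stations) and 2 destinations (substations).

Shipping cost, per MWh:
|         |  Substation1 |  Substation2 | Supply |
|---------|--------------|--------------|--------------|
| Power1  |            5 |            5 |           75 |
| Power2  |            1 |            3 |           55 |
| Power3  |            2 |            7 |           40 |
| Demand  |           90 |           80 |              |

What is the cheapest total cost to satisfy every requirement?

520

A cheapest plan:
  Power1–Substation2: 75 × 5 = 375
  Power2–Substation1: 50 × 1 = 50
  Power2–Substation2: 5 × 3 = 15
  Power3–Substation1: 40 × 2 = 80
Total = 375 + 50 + 15 + 80 = 520.
(Supply check: Power1 ships 75; Power2 ships 55; Power3 ships 40.)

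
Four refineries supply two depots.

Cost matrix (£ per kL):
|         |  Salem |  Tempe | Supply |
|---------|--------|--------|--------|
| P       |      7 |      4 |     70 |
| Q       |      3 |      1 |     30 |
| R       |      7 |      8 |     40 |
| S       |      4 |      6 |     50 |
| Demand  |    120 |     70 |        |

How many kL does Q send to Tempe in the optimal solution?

The minimum-cost plan:
  P–Tempe: 70 × £4 = £280
  Q–Salem: 30 × £3 = £90
  R–Salem: 40 × £7 = £280
  S–Salem: 50 × £4 = £200
Total cost = £850.
The route Q→Tempe is not used.

0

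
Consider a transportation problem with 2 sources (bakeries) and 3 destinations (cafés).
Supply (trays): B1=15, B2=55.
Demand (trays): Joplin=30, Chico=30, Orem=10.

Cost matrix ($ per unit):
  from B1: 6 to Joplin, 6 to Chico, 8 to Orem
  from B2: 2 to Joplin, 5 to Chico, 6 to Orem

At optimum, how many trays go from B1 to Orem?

Optimal shipments:
  B1–Chico: 15 × $6 = $90
  B2–Joplin: 30 × $2 = $60
  B2–Chico: 15 × $5 = $75
  B2–Orem: 10 × $6 = $60
Total cost = $285.
The route B1→Orem is not used.

0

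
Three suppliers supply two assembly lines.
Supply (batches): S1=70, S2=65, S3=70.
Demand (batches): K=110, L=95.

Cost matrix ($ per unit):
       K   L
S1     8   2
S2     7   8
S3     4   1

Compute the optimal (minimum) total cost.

Optimal allocation:
  S1→L: 70 batches
  S2→K: 65 batches
  S3→K: 45 batches
  S3→L: 25 batches
Total cost = $800.

800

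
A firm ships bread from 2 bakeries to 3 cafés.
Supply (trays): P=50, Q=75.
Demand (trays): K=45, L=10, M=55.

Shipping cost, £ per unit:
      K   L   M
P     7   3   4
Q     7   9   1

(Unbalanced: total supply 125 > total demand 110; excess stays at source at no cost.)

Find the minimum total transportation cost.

400

An optimal shipping plan:
  P–K: 40 × £7 = £280
  P–L: 10 × £3 = £30
  Q–K: 5 × £7 = £35
  Q–M: 55 × £1 = £55
Total = 280 + 30 + 35 + 55 = £400.
(Supply check: P ships 50; Q ships 60.)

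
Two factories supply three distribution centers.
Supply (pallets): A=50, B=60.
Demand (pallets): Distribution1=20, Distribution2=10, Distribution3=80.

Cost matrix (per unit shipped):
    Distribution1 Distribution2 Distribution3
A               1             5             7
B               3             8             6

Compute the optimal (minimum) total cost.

A cheapest plan:
  A→Distribution1: 20 × 1 = 20
  A→Distribution2: 10 × 5 = 50
  A→Distribution3: 20 × 7 = 140
  B→Distribution3: 60 × 6 = 360
Total = 20 + 50 + 140 + 360 = 570.
(Supply check: A ships 50; B ships 60.)

570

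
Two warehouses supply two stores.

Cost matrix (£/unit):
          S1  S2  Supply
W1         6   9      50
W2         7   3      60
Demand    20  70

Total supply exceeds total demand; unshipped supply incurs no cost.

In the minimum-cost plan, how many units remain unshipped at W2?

0

Minimum-cost shipments:
  W1→S1: 20 units
  W1→S2: 10 units
  W2→S2: 60 units
Total cost = £390.
W2 ships 60 of its 60, leaving 0.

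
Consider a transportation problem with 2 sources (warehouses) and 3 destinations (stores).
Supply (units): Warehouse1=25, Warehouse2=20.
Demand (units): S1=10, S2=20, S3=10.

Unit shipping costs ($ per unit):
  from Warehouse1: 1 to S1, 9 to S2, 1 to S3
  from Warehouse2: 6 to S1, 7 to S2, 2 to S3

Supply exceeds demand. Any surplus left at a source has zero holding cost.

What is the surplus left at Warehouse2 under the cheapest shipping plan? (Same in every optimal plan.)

Minimum-cost shipments:
  Warehouse1->S1: 10 units
  Warehouse1->S3: 10 units
  Warehouse2->S2: 20 units
Total cost = $160.
Warehouse2 ships 20 of its 20, leaving 0.

0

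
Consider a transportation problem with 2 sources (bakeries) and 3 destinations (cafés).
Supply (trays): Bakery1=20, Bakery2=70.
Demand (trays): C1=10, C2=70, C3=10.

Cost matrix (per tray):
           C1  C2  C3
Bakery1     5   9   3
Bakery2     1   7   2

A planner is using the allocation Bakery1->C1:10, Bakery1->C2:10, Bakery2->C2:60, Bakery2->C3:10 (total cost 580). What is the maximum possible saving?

30

Current plan cost = 10·5 + 10·9 + 60·7 + 10·2 = 580.
Optimal plan:
  Bakery1 to C2: 10 trays
  Bakery1 to C3: 10 trays
  Bakery2 to C1: 10 trays
  Bakery2 to C2: 60 trays
Optimal cost = 550.
Saving = 580 − 550 = 30.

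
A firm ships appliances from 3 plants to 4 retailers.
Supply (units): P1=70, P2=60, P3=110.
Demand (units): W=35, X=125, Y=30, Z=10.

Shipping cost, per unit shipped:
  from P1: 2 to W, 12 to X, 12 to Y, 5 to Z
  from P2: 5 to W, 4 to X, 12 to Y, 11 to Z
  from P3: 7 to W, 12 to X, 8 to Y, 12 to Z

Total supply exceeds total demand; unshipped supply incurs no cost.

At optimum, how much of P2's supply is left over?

Minimum-cost shipments:
  P1 to W: 35 × 2 = 70
  P1 to X: 25 × 12 = 300
  P1 to Z: 10 × 5 = 50
  P2 to X: 60 × 4 = 240
  P3 to X: 40 × 12 = 480
  P3 to Y: 30 × 8 = 240
Total cost = 1380.
P2 ships 60 of its 60, leaving 0.

0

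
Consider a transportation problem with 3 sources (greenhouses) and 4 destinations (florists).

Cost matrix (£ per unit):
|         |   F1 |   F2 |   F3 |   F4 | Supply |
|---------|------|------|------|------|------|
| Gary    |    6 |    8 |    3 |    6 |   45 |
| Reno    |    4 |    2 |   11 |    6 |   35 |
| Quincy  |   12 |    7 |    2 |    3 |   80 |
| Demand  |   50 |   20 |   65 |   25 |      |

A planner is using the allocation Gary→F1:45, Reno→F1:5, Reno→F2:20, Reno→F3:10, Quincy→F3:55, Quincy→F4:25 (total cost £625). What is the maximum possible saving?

100

Current plan cost = 45·6 + 5·4 + 20·2 + 10·11 + 55·2 + 25·3 = £625.
Optimal plan:
  Gary→F1: 35 bunches
  Gary→F3: 10 bunches
  Reno→F1: 15 bunches
  Reno→F2: 20 bunches
  Quincy→F3: 55 bunches
  Quincy→F4: 25 bunches
Optimal cost = £525.
Saving = 625 − 525 = £100.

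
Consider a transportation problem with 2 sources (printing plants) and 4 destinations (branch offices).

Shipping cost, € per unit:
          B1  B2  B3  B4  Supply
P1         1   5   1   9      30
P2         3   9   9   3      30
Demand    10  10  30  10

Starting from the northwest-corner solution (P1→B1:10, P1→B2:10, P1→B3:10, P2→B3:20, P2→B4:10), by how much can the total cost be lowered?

100

Current plan cost = 10·1 + 10·5 + 10·1 + 20·9 + 10·3 = €280.
Optimal plan:
  P1->B3: 30 × €1 = €30
  P2->B1: 10 × €3 = €30
  P2->B2: 10 × €9 = €90
  P2->B4: 10 × €3 = €30
Optimal cost = €180.
Saving = 280 − 180 = €100.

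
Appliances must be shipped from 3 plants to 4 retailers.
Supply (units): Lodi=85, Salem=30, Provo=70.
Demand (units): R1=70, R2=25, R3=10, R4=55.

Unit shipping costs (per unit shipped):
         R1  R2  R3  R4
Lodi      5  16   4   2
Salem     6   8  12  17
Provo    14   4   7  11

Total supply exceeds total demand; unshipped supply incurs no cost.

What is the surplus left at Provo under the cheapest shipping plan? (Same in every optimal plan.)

An optimal plan:
  Lodi→R1: 40 × 5 = 200
  Lodi→R4: 45 × 2 = 90
  Salem→R1: 30 × 6 = 180
  Provo→R2: 25 × 4 = 100
  Provo→R3: 10 × 7 = 70
  Provo→R4: 10 × 11 = 110
Total cost = 750.
Provo ships 45 of its 70, leaving 25.

25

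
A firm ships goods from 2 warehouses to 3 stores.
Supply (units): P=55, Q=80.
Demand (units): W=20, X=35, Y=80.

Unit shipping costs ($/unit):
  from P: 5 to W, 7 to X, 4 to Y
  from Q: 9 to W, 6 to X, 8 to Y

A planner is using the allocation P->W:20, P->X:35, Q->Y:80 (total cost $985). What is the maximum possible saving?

Current plan cost = 20·5 + 35·7 + 80·8 = $985.
Optimal plan:
  P→W: 20 × $5 = $100
  P→Y: 35 × $4 = $140
  Q→X: 35 × $6 = $210
  Q→Y: 45 × $8 = $360
Optimal cost = $810.
Saving = 985 − 810 = $175.

175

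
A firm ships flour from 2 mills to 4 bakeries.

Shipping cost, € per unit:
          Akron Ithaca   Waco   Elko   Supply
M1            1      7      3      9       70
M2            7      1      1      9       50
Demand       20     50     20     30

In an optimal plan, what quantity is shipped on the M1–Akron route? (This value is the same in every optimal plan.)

The minimum-cost plan:
  M1→Akron: 20 × €1 = €20
  M1→Waco: 20 × €3 = €60
  M1→Elko: 30 × €9 = €270
  M2→Ithaca: 50 × €1 = €50
Total cost = €400.
So M1→Akron carries 20 sacks.

20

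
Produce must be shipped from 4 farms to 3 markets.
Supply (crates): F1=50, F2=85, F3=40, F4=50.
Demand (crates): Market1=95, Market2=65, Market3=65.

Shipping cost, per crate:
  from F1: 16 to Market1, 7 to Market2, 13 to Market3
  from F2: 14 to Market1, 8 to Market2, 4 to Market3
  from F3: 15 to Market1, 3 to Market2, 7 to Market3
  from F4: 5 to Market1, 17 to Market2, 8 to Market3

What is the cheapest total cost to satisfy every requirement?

Optimal allocation:
  F1->Market1: 25 × 16 = 400
  F1->Market2: 25 × 7 = 175
  F2->Market1: 20 × 14 = 280
  F2->Market3: 65 × 4 = 260
  F3->Market2: 40 × 3 = 120
  F4->Market1: 50 × 5 = 250
Total = 400 + 175 + 280 + 260 + 120 + 250 = 1485.
(Supply check: F1 ships 50; F2 ships 85; F3 ships 40; F4 ships 50.)

1485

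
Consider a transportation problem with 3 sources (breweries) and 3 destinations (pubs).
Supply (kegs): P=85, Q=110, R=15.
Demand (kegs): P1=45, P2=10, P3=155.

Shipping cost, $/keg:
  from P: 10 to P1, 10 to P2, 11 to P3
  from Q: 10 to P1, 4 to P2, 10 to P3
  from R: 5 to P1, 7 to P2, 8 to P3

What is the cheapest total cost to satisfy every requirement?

2020

One minimum-cost allocation:
  P–P1: 30 × $10 = $300
  P–P3: 55 × $11 = $605
  Q–P2: 10 × $4 = $40
  Q–P3: 100 × $10 = $1000
  R–P1: 15 × $5 = $75
Total = 300 + 605 + 40 + 1000 + 75 = $2020.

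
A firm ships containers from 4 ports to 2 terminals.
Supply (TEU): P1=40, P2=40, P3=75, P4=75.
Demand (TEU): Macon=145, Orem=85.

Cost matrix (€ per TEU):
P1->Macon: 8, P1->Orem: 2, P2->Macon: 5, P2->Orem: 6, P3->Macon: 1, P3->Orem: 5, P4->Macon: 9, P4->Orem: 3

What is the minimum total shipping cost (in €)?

760

Optimal allocation:
  P1–Macon: 30 × €8 = €240
  P1–Orem: 10 × €2 = €20
  P2–Macon: 40 × €5 = €200
  P3–Macon: 75 × €1 = €75
  P4–Orem: 75 × €3 = €225
Total = 240 + 20 + 200 + 75 + 225 = €760.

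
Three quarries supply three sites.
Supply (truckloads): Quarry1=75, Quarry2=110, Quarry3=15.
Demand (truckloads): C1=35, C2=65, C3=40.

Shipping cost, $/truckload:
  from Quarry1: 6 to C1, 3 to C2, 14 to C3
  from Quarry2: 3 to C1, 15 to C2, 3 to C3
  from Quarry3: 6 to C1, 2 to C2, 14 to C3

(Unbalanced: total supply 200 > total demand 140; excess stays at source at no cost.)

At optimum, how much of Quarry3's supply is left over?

0

Minimum-cost shipments:
  Quarry1–C2: 50 × $3 = $150
  Quarry2–C1: 35 × $3 = $105
  Quarry2–C3: 40 × $3 = $120
  Quarry3–C2: 15 × $2 = $30
Total cost = $405.
Quarry3 ships 15 of its 15, leaving 0.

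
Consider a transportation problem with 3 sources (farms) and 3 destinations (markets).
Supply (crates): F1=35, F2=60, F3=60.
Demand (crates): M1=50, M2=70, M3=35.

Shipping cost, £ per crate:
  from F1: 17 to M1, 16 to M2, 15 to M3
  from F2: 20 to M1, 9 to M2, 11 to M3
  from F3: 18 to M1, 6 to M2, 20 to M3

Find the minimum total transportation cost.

Optimal allocation:
  F1->M1: 35 × £17 = £595
  F2->M1: 15 × £20 = £300
  F2->M2: 10 × £9 = £90
  F2->M3: 35 × £11 = £385
  F3->M2: 60 × £6 = £360
Total = 595 + 300 + 90 + 385 + 360 = £1730.

1730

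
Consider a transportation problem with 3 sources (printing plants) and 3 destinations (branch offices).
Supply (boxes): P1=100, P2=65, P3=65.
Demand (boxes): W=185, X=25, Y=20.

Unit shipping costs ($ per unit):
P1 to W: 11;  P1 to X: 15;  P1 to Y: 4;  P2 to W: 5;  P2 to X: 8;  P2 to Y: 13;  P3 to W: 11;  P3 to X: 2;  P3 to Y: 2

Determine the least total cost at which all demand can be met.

One minimum-cost allocation:
  P1–W: 100 × $11 = $1100
  P2–W: 65 × $5 = $325
  P3–W: 20 × $11 = $220
  P3–X: 25 × $2 = $50
  P3–Y: 20 × $2 = $40
Total = 1100 + 325 + 220 + 50 + 40 = $1735.

1735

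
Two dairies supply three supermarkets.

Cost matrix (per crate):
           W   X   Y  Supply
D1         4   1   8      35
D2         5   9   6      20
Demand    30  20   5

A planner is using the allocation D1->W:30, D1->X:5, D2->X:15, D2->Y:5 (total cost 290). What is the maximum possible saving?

105

Current plan cost = 30·4 + 5·1 + 15·9 + 5·6 = 290.
Optimal plan:
  D1->W: 15 × 4 = 60
  D1->X: 20 × 1 = 20
  D2->W: 15 × 5 = 75
  D2->Y: 5 × 6 = 30
Optimal cost = 185.
Saving = 290 − 185 = 105.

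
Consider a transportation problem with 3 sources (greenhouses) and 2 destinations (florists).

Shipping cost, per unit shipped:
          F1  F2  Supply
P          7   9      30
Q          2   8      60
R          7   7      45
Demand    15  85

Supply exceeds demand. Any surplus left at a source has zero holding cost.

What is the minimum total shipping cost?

An optimal shipping plan:
  Q→F1: 15 × 2 = 30
  Q→F2: 40 × 8 = 320
  R→F2: 45 × 7 = 315
Total = 30 + 320 + 315 = 665.
(Supply check: P ships 0; Q ships 55; R ships 45.)

665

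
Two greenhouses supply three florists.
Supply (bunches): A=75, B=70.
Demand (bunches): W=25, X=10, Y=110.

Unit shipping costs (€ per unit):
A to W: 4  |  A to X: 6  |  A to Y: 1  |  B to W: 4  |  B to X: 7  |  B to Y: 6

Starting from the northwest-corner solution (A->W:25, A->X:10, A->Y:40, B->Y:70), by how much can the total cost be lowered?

165

Current plan cost = 25·4 + 10·6 + 40·1 + 70·6 = €620.
Optimal plan:
  A->Y: 75 × €1 = €75
  B->W: 25 × €4 = €100
  B->X: 10 × €7 = €70
  B->Y: 35 × €6 = €210
Optimal cost = €455.
Saving = 620 − 455 = €165.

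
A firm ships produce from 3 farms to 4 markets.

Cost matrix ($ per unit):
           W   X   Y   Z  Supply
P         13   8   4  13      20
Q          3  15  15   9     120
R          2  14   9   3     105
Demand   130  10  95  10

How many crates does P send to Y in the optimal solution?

10

Optimal shipments:
  P to X: 10 × $8 = $80
  P to Y: 10 × $4 = $40
  Q to W: 120 × $3 = $360
  R to W: 10 × $2 = $20
  R to Y: 85 × $9 = $765
  R to Z: 10 × $3 = $30
Total cost = $1295.
So P→Y carries 10 crates.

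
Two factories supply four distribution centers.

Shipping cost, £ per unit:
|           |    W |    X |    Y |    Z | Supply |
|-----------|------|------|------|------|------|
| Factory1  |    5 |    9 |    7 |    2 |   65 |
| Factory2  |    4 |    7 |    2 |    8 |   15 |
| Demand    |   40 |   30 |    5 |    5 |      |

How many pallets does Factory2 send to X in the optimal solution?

10

Solving gives:
  Factory1->W: 40 × £5 = £200
  Factory1->X: 20 × £9 = £180
  Factory1->Z: 5 × £2 = £10
  Factory2->X: 10 × £7 = £70
  Factory2->Y: 5 × £2 = £10
Total cost = £470.
So Factory2→X carries 10 pallets.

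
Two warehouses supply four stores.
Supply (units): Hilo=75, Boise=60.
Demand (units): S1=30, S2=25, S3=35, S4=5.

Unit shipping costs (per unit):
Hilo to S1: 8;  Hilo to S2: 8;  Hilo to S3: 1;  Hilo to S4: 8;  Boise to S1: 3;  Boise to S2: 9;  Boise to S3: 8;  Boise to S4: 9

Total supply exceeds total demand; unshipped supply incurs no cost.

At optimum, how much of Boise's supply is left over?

30

An optimal plan:
  Hilo to S2: 25 × 8 = 200
  Hilo to S3: 35 × 1 = 35
  Hilo to S4: 5 × 8 = 40
  Boise to S1: 30 × 3 = 90
Total cost = 365.
Boise ships 30 of its 60, leaving 30.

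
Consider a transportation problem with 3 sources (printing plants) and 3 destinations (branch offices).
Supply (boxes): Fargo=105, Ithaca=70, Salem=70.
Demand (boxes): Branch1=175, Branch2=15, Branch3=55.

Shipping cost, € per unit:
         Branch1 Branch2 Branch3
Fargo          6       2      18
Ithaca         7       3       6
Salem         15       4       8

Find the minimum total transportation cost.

1620

An optimal shipping plan:
  Fargo->Branch1: 105 boxes
  Ithaca->Branch1: 70 boxes
  Salem->Branch2: 15 boxes
  Salem->Branch3: 55 boxes
Total cost = €1620.
(Supply check: Fargo ships 105; Ithaca ships 70; Salem ships 70.)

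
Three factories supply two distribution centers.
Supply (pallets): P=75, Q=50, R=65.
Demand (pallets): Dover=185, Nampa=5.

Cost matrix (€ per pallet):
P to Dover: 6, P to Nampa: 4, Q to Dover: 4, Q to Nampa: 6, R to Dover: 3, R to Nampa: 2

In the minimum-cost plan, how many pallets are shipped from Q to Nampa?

0

The minimum-cost plan:
  P→Dover: 70 × €6 = €420
  P→Nampa: 5 × €4 = €20
  Q→Dover: 50 × €4 = €200
  R→Dover: 65 × €3 = €195
Total cost = €835.
The route Q→Nampa is not used.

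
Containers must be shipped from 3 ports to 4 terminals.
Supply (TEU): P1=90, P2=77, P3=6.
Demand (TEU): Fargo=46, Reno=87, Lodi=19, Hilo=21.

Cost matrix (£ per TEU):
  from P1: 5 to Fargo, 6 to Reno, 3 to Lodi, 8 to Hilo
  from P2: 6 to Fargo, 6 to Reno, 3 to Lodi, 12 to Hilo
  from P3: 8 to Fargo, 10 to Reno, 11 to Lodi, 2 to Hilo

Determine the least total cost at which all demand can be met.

Optimal allocation:
  P1 to Fargo: 46 × £5 = £230
  P1 to Reno: 29 × £6 = £174
  P1 to Hilo: 15 × £8 = £120
  P2 to Reno: 58 × £6 = £348
  P2 to Lodi: 19 × £3 = £57
  P3 to Hilo: 6 × £2 = £12
Total = 230 + 174 + 120 + 348 + 57 + 12 = £941.

941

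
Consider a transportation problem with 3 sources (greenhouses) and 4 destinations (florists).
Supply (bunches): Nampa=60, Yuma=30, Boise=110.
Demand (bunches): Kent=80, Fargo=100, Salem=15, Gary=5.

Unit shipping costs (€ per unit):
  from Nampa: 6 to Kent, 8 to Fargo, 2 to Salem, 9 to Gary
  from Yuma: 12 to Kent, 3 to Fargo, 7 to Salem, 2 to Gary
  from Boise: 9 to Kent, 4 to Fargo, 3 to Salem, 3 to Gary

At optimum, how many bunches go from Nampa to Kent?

60

The minimum-cost plan:
  Nampa–Kent: 60 × €6 = €360
  Yuma–Fargo: 30 × €3 = €90
  Boise–Kent: 20 × €9 = €180
  Boise–Fargo: 70 × €4 = €280
  Boise–Salem: 15 × €3 = €45
  Boise–Gary: 5 × €3 = €15
Total cost = €970.
So Nampa→Kent carries 60 bunches.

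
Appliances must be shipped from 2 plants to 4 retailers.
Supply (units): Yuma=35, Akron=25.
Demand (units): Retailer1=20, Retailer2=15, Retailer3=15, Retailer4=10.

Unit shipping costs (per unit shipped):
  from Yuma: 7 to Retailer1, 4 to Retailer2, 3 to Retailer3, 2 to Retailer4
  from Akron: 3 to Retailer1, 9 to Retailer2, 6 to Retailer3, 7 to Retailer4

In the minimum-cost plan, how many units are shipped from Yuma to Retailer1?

0

The minimum-cost plan:
  Yuma to Retailer2: 15 units
  Yuma to Retailer3: 10 units
  Yuma to Retailer4: 10 units
  Akron to Retailer1: 20 units
  Akron to Retailer3: 5 units
Total cost = 200.
The route Yuma→Retailer1 is not used.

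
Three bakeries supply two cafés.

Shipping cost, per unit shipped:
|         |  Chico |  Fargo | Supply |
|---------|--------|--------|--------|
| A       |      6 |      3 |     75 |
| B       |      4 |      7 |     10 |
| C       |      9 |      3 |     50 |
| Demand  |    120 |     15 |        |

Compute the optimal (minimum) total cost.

850

An optimal shipping plan:
  A->Chico: 75 × 6 = 450
  B->Chico: 10 × 4 = 40
  C->Chico: 35 × 9 = 315
  C->Fargo: 15 × 3 = 45
Total = 450 + 40 + 315 + 45 = 850.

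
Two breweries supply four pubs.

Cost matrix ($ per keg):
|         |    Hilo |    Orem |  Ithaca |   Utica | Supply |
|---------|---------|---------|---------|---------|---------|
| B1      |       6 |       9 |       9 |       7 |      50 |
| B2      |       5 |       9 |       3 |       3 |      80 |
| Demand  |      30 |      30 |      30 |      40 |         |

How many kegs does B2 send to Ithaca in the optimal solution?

30

Optimal shipments:
  B1→Hilo: 20 × $6 = $120
  B1→Orem: 30 × $9 = $270
  B2→Hilo: 10 × $5 = $50
  B2→Ithaca: 30 × $3 = $90
  B2→Utica: 40 × $3 = $120
Total cost = $650.
So B2→Ithaca carries 30 kegs.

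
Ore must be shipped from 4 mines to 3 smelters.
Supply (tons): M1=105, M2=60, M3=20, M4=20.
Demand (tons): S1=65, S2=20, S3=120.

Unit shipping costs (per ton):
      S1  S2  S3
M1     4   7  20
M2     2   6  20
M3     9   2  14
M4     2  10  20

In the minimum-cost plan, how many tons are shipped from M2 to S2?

15

Solving gives:
  M1 to S2: 5 × 7 = 35
  M1 to S3: 100 × 20 = 2000
  M2 to S1: 45 × 2 = 90
  M2 to S2: 15 × 6 = 90
  M3 to S3: 20 × 14 = 280
  M4 to S1: 20 × 2 = 40
Total cost = 2535.
So M2→S2 carries 15 tons.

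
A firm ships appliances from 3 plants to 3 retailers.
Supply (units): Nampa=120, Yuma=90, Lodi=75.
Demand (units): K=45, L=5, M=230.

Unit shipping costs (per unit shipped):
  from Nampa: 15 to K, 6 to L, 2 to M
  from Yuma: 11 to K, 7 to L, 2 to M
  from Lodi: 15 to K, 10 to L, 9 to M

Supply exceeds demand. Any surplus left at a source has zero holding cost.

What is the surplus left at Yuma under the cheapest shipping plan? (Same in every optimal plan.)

0

An optimal plan:
  Nampa–M: 120 × 2 = 240
  Yuma–M: 90 × 2 = 180
  Lodi–K: 45 × 15 = 675
  Lodi–L: 5 × 10 = 50
  Lodi–M: 20 × 9 = 180
Total cost = 1325.
Yuma ships 90 of its 90, leaving 0.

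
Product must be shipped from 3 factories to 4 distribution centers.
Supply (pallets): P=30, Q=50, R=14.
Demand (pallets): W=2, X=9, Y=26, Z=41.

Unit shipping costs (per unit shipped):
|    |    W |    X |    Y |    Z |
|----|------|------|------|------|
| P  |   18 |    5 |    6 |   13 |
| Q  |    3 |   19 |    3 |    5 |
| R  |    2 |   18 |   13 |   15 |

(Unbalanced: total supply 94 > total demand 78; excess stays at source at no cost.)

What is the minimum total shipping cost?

383

Optimal allocation:
  P->X: 9 pallets
  P->Y: 17 pallets
  Q->Y: 9 pallets
  Q->Z: 41 pallets
  R->W: 2 pallets
Total cost = 383.
(Supply check: P ships 26; Q ships 50; R ships 2.)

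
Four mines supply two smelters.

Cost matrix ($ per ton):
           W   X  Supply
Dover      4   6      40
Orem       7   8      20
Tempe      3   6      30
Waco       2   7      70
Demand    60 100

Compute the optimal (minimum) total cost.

770

Optimal allocation:
  Dover->X: 40 tons
  Orem->X: 20 tons
  Tempe->X: 30 tons
  Waco->W: 60 tons
  Waco->X: 10 tons
Total cost = $770.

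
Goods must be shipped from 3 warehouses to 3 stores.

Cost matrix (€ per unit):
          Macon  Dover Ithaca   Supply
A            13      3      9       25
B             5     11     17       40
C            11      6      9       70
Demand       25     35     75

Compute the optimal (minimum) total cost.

One minimum-cost allocation:
  A→Dover: 20 units
  A→Ithaca: 5 units
  B→Macon: 25 units
  B→Dover: 15 units
  C→Ithaca: 70 units
Total cost = €1025.

1025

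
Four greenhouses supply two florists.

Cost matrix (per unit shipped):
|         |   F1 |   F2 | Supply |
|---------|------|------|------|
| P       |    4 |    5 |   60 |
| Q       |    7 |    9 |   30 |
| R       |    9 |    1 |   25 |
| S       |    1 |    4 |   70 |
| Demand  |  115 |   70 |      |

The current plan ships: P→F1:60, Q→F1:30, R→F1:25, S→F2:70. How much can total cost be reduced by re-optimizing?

365

Current plan cost = 60·4 + 30·7 + 25·9 + 70·4 = 955.
Optimal plan:
  P→F1: 15 × 4 = 60
  P→F2: 45 × 5 = 225
  Q→F1: 30 × 7 = 210
  R→F2: 25 × 1 = 25
  S→F1: 70 × 1 = 70
Optimal cost = 590.
Saving = 955 − 590 = 365.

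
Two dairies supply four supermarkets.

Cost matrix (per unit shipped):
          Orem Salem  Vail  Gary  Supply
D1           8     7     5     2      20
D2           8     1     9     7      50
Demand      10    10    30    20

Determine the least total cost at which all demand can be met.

400

One minimum-cost allocation:
  D1 to Gary: 20 crates
  D2 to Orem: 10 crates
  D2 to Salem: 10 crates
  D2 to Vail: 30 crates
Total cost = 400.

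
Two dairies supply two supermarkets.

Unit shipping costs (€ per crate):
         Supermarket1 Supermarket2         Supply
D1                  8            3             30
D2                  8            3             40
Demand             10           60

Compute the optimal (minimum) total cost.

260

An optimal shipping plan:
  D1–Supermarket2: 30 × €3 = €90
  D2–Supermarket1: 10 × €8 = €80
  D2–Supermarket2: 30 × €3 = €90
Total = 90 + 80 + 90 = €260.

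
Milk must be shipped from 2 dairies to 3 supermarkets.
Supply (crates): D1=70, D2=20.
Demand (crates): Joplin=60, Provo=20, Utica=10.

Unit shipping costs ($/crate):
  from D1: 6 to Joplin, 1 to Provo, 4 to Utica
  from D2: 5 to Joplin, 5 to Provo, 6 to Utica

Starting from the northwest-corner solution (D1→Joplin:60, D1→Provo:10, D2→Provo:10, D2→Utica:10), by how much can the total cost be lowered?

80

Current plan cost = 60·6 + 10·1 + 10·5 + 10·6 = $480.
Optimal plan:
  D1->Joplin: 40 crates
  D1->Provo: 20 crates
  D1->Utica: 10 crates
  D2->Joplin: 20 crates
Optimal cost = $400.
Saving = 480 − 400 = $80.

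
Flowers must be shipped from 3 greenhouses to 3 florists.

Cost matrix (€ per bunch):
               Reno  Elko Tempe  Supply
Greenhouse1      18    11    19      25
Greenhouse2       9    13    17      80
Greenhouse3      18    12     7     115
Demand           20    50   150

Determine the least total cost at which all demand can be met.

2180

A cheapest plan:
  Greenhouse1→Elko: 25 × €11 = €275
  Greenhouse2→Reno: 20 × €9 = €180
  Greenhouse2→Elko: 25 × €13 = €325
  Greenhouse2→Tempe: 35 × €17 = €595
  Greenhouse3→Tempe: 115 × €7 = €805
Total = 275 + 180 + 325 + 595 + 805 = €2180.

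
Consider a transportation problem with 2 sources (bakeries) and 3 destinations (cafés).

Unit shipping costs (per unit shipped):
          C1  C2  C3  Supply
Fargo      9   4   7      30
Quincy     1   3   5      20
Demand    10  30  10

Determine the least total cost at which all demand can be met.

A cheapest plan:
  Fargo→C2: 30 trays
  Quincy→C1: 10 trays
  Quincy→C3: 10 trays
Total cost = 180.
(Supply check: Fargo ships 30; Quincy ships 20.)

180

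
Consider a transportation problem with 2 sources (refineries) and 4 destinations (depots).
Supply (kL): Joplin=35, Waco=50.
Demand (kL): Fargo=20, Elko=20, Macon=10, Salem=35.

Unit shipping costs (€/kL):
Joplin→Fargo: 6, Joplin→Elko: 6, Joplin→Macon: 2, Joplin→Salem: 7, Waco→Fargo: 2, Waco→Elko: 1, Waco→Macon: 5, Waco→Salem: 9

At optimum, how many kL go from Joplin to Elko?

0

Solving gives:
  Joplin→Macon: 10 × €2 = €20
  Joplin→Salem: 25 × €7 = €175
  Waco→Fargo: 20 × €2 = €40
  Waco→Elko: 20 × €1 = €20
  Waco→Salem: 10 × €9 = €90
Total cost = €345.
The route Joplin→Elko is not used.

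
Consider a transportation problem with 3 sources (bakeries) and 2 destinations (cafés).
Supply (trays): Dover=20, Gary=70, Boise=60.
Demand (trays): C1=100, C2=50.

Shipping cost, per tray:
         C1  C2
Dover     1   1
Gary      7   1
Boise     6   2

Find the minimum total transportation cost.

570

A cheapest plan:
  Dover to C1: 20 × 1 = 20
  Gary to C1: 20 × 7 = 140
  Gary to C2: 50 × 1 = 50
  Boise to C1: 60 × 6 = 360
Total = 20 + 140 + 50 + 360 = 570.
(Supply check: Dover ships 20; Gary ships 70; Boise ships 60.)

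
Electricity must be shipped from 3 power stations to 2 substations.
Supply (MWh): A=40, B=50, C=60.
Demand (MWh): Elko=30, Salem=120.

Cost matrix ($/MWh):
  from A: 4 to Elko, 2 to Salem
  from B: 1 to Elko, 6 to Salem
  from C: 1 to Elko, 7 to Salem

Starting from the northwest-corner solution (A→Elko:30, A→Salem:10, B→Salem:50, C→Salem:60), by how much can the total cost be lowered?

Current plan cost = 30·4 + 10·2 + 50·6 + 60·7 = $860.
Optimal plan:
  A to Salem: 40 × $2 = $80
  B to Salem: 50 × $6 = $300
  C to Elko: 30 × $1 = $30
  C to Salem: 30 × $7 = $210
Optimal cost = $620.
Saving = 860 − 620 = $240.

240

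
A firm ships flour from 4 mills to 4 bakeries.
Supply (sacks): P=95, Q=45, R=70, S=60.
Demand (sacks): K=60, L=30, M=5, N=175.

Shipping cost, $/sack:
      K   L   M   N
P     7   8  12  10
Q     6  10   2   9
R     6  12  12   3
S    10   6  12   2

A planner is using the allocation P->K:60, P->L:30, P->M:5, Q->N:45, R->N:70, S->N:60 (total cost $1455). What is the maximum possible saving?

Current plan cost = 60·7 + 30·8 + 5·12 + 45·9 + 70·3 + 60·2 = $1455.
Optimal plan:
  P–K: 60 × $7 = $420
  P–L: 30 × $8 = $240
  P–N: 5 × $10 = $50
  Q–M: 5 × $2 = $10
  Q–N: 40 × $9 = $360
  R–N: 70 × $3 = $210
  S–N: 60 × $2 = $120
Optimal cost = $1410.
Saving = 1455 − 1410 = $45.

45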